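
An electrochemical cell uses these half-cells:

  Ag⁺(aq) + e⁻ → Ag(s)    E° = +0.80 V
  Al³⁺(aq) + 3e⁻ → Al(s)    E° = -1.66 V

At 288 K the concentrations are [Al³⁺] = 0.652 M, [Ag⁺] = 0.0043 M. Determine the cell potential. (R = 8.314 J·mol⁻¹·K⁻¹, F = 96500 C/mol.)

2.33 V

The Ag⁺/Ag couple has the higher reduction potential and acts as the cathode, so E°_cell = +0.80 − (-1.66) = 2.46 V.
Balancing electrons gives n = 3; the reaction quotient is Q = [Al³⁺]/[Ag⁺]^3 = 8.2 × 10^6.
E = E° − (RT/nF) ln Q = 2.46 − (8.314×288)/(3×96500) × (15.920) = 2.460 − 0.132 = 2.328 V.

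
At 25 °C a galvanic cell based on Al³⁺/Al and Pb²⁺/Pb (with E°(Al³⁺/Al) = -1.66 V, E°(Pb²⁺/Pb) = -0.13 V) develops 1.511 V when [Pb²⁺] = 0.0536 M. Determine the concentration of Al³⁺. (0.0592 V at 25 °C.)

From the Nernst equation, log Q = n(E° − E)/0.0592 = 6(1.53 − 1.511)/0.0592 = 1.926, so Q = 84.3.
With Q = [Al³⁺]^2/[Pb²⁺]^3 and the known concentrations, [Al³⁺]^2 in the numerator gives [Al³⁺] = 0.11 M.

0.11 M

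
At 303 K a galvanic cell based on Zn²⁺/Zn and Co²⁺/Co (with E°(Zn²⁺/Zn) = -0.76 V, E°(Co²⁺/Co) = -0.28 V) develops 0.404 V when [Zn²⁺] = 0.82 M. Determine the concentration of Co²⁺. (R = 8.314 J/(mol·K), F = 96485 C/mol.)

From the Nernst equation, ln Q = nF(E° − E)/RT = 2×96485×(0.48 − 0.404)/(8.314×303) = 5.822, so Q = 338.
With Q = [Zn²⁺]/[Co²⁺] and the known concentrations, [Co²⁺] in the denominator gives [Co²⁺] = 0.0024 M.

0.0024 M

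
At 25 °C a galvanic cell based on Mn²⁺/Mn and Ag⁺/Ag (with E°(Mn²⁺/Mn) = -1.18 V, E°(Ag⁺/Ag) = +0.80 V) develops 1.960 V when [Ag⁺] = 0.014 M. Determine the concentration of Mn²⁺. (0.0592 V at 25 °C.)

From the Nernst equation, log Q = n(E° − E)/0.0592 = 2(1.98 − 1.960)/0.0592 = 0.676, so Q = 4.74.
With Q = [Mn²⁺]/[Ag⁺]^2 and the known concentrations, [Mn²⁺] in the numerator gives [Mn²⁺] = 9.3 × 10^-4 M.

9.3 × 10^-4 M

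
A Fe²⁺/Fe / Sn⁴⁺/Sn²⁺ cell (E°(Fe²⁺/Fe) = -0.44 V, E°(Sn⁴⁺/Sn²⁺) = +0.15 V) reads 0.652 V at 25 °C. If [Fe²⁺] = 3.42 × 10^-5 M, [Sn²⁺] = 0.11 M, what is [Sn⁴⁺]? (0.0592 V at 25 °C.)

From the Nernst equation, log Q = n(E° − E)/0.0592 = 2(0.59 − 0.652)/0.0592 = -2.095, so Q = 0.00804.
With Q = [Fe²⁺]·[Sn²⁺]/[Sn⁴⁺] and the known concentrations, [Sn⁴⁺] in the denominator gives [Sn⁴⁺] = 4.7 × 10^-4 M.

4.7 × 10^-4 M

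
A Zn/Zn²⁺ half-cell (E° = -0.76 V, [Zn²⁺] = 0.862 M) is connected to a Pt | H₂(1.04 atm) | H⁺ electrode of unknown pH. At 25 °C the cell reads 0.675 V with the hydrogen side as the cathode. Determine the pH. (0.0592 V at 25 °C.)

E°_cell = 0.76 V and n = 2.
log Q = n(E° − E)/0.0592 = 2×(0.76 − 0.675)/0.0592 = 2.872.
With Q = [Zn²⁺]·P(H₂) / [H⁺]^2, solving for [H⁺] gives log[H⁺] = -1.460, so pH = 1.46.

pH = 1.46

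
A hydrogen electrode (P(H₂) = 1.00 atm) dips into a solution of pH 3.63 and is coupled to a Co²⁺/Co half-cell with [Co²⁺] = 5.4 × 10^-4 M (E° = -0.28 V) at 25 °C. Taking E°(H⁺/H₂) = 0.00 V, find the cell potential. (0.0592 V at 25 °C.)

0.16 V

The hydrogen couple is the cathode, so E°_cell = 0.28 V; n = 2.
[H⁺] = 10^(−3.63) = 2.3 × 10^-4 M, and Q = [Co²⁺]·P(H₂) / [H⁺]^2 = 9830.
E = E° − (0.0592/2) log Q = 0.28 − (0.0592/2)(3.992) = 0.162 V.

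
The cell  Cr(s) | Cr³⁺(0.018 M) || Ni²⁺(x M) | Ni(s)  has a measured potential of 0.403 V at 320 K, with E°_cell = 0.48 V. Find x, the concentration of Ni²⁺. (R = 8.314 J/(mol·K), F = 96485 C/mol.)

From the Nernst equation, ln Q = nF(E° − E)/RT = 6×96485×(0.48 − 0.403)/(8.314×320) = 16.755, so Q = 1.89 × 10^7.
With Q = [Cr³⁺]^2/[Ni²⁺]^3 and the known concentrations, [Ni²⁺]^3 in the denominator gives [Ni²⁺] = 2.6 × 10^-4 M.

2.6 × 10^-4 M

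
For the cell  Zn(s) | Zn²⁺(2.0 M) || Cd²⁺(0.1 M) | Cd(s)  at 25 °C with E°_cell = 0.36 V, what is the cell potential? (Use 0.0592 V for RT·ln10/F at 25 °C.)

0.321 V

Balancing electrons gives n = 2; the reaction quotient is Q = [Zn²⁺]/[Cd²⁺] = 20.0.
At 25 °C, E = E° − (0.0592/n) log Q = 0.36 − (0.0592/2)(1.301) = 0.360 − 0.039 = 0.321 V.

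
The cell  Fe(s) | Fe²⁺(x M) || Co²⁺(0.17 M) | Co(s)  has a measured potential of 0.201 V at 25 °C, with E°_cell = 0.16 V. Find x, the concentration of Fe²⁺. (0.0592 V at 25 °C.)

From the Nernst equation, log Q = n(E° − E)/0.0592 = 2(0.16 − 0.201)/0.0592 = -1.385, so Q = 0.0412.
With Q = [Fe²⁺]/[Co²⁺] and the known concentrations, [Fe²⁺] in the numerator gives [Fe²⁺] = 0.007 M.

0.007 M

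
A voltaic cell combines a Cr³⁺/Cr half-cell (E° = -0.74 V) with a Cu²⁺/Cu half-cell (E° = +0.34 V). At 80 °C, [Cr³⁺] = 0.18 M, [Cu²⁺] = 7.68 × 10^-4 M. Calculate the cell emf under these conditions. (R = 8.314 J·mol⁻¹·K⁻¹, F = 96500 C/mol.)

0.988 V

The Cu²⁺/Cu couple has the higher reduction potential and acts as the cathode, so E°_cell = +0.34 − (-0.74) = 1.08 V.
Balancing electrons gives n = 6; the reaction quotient is Q = [Cr³⁺]^2/[Cu²⁺]^3 = 7.15 × 10^7.
E = E° − (RT/nF) ln Q = 1.08 − (8.314×353)/(6×96500) × (18.086) = 1.080 − 0.092 = 0.988 V.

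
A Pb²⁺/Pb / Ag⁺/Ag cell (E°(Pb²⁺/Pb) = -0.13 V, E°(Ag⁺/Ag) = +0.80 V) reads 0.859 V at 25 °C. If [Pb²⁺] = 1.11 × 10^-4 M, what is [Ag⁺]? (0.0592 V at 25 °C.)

6.7 × 10^-4 M

From the Nernst equation, log Q = n(E° − E)/0.0592 = 2(0.93 − 0.859)/0.0592 = 2.399, so Q = 250.
With Q = [Pb²⁺]/[Ag⁺]^2 and the known concentrations, [Ag⁺]^2 in the denominator gives [Ag⁺] = 6.7 × 10^-4 M.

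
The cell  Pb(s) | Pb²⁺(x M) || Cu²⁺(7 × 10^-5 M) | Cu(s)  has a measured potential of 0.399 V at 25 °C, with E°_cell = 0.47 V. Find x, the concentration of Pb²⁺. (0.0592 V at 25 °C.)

0.018 M

From the Nernst equation, log Q = n(E° − E)/0.0592 = 2(0.47 − 0.399)/0.0592 = 2.399, so Q = 250.
With Q = [Pb²⁺]/[Cu²⁺] and the known concentrations, [Pb²⁺] in the numerator gives [Pb²⁺] = 0.018 M.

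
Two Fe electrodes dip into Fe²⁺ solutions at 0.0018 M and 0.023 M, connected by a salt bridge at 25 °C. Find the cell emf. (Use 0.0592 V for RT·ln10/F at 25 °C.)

Both half-cells are Fe²⁺/Fe, so E°_cell = 0. The concentrated side is the cathode; the cell reaction moves Fe²⁺ from high to low concentration with n = 2.
Q = [Fe²⁺]_dilute/[Fe²⁺]_conc = 0.0018/0.023 = 0.0783.
E = 0 − (0.0592/2) log Q = −(0.0592/2)(-1.106) = 0.0327 V.

0.033 V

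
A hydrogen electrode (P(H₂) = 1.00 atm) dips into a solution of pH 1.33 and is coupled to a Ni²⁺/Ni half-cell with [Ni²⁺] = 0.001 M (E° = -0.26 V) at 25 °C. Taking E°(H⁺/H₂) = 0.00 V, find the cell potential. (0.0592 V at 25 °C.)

0.27 V

The hydrogen couple is the cathode, so E°_cell = 0.26 V; n = 2.
[H⁺] = 10^(−1.33) = 0.047 M, and Q = [Ni²⁺]·P(H₂) / [H⁺]^2 = 0.457.
E = E° − (0.0592/2) log Q = 0.26 − (0.0592/2)(-0.340) = 0.270 V.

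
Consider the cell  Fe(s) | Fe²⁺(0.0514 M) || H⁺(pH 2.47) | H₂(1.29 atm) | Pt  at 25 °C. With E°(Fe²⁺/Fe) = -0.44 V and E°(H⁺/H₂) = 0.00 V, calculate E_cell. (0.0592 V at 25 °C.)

The hydrogen couple is the cathode, so E°_cell = 0.44 V; n = 2.
[H⁺] = 10^(−2.47) = 0.0034 M, and Q = [Fe²⁺]·P(H₂) / [H⁺]^2 = 5780.
E = E° − (0.0592/2) log Q = 0.44 − (0.0592/2)(3.762) = 0.329 V.

0.33 V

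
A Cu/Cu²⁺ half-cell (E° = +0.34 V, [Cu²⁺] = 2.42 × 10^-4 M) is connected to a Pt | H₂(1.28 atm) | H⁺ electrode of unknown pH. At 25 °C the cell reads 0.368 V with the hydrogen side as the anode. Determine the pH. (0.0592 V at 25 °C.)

pH = 2.23

E°_cell = 0.34 V and n = 2.
log Q = n(E° − E)/0.0592 = 2×(0.34 − 0.368)/0.0592 = -0.946.
With Q = [H⁺]^2 / ([Cu²⁺]·P(H₂)), solving for [H⁺] gives log[H⁺] = -2.227, so pH = 2.23.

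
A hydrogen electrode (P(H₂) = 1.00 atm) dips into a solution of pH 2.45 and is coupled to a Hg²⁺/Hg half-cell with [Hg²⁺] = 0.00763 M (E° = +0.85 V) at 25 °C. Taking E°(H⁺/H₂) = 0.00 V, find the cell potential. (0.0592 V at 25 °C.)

0.93 V

The Hg²⁺/Hg couple is the cathode, so E°_cell = 0.85 V; n = 2.
[H⁺] = 10^(−2.45) = 0.0035 M, and Q = [H⁺]^2 / ([Hg²⁺]·P(H₂)) = 0.00165.
E = E° − (0.0592/2) log Q = 0.85 − (0.0592/2)(-2.783) = 0.932 V.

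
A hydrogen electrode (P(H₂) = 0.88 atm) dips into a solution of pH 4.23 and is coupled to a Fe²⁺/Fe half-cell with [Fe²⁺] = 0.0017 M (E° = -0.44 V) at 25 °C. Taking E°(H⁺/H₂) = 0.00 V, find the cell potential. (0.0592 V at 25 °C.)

0.27 V

The hydrogen couple is the cathode, so E°_cell = 0.44 V; n = 2.
[H⁺] = 10^(−4.23) = 5.9 × 10^-5 M, and Q = [Fe²⁺]·P(H₂) / [H⁺]^2 = 4.31 × 10^5.
E = E° − (0.0592/2) log Q = 0.44 − (0.0592/2)(5.635) = 0.273 V.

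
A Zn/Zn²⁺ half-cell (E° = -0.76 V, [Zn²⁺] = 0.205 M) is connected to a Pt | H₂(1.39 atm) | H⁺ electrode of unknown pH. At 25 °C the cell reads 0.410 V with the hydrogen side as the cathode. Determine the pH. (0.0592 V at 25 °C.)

E°_cell = 0.76 V and n = 2.
log Q = n(E° − E)/0.0592 = 2×(0.76 − 0.410)/0.0592 = 11.824.
With Q = [Zn²⁺]·P(H₂) / [H⁺]^2, solving for [H⁺] gives log[H⁺] = -6.185, so pH = 6.18.

pH = 6.18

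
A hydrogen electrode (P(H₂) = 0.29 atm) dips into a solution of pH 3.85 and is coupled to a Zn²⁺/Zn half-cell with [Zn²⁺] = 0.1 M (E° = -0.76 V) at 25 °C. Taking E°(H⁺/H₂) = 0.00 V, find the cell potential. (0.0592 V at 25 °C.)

0.58 V

The hydrogen couple is the cathode, so E°_cell = 0.76 V; n = 2.
[H⁺] = 10^(−3.85) = 1.4 × 10^-4 M, and Q = [Zn²⁺]·P(H₂) / [H⁺]^2 = 1.45 × 10^6.
E = E° − (0.0592/2) log Q = 0.76 − (0.0592/2)(6.162) = 0.578 V.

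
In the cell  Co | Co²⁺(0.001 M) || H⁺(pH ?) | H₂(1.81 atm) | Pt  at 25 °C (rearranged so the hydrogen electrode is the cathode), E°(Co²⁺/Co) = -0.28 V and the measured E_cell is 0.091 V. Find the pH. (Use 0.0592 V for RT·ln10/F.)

E°_cell = 0.28 V and n = 2.
log Q = n(E° − E)/0.0592 = 2×(0.28 − 0.091)/0.0592 = 6.385.
With Q = [Co²⁺]·P(H₂) / [H⁺]^2, solving for [H⁺] gives log[H⁺] = -4.564, so pH = 4.56.

pH = 4.56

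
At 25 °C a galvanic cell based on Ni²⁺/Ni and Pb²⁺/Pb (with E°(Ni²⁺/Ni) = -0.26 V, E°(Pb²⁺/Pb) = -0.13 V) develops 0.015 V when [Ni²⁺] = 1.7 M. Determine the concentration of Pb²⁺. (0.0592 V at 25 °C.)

2.2 × 10^-4 M

From the Nernst equation, log Q = n(E° − E)/0.0592 = 2(0.13 − 0.015)/0.0592 = 3.885, so Q = 7680.
With Q = [Ni²⁺]/[Pb²⁺] and the known concentrations, [Pb²⁺] in the denominator gives [Pb²⁺] = 2.2 × 10^-4 M.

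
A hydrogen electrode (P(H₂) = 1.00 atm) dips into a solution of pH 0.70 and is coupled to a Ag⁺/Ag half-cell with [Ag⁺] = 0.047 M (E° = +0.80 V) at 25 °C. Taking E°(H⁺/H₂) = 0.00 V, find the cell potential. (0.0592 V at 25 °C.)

0.76 V

The Ag⁺/Ag couple is the cathode, so E°_cell = 0.80 V; n = 2.
[H⁺] = 10^(−0.70) = 0.20 M, and Q = [H⁺]^2 / ([Ag⁺]^2·P(H₂)) = 18.0.
E = E° − (0.0592/2) log Q = 0.80 − (0.0592/2)(1.256) = 0.763 V.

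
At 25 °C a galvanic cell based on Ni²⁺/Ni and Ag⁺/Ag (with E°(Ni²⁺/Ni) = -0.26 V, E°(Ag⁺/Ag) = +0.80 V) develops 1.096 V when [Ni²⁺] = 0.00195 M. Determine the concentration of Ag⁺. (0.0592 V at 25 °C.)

0.18 M

From the Nernst equation, log Q = n(E° − E)/0.0592 = 2(1.06 − 1.096)/0.0592 = -1.216, so Q = 0.0608.
With Q = [Ni²⁺]/[Ag⁺]^2 and the known concentrations, [Ag⁺]^2 in the denominator gives [Ag⁺] = 0.18 M.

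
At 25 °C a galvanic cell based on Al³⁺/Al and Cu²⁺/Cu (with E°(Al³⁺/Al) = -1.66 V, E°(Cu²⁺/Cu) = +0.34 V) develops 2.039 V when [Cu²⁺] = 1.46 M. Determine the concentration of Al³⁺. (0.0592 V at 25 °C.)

0.019 M

From the Nernst equation, log Q = n(E° − E)/0.0592 = 6(2.00 − 2.039)/0.0592 = -3.953, so Q = 1.12 × 10^-4.
With Q = [Al³⁺]^2/[Cu²⁺]^3 and the known concentrations, [Al³⁺]^2 in the numerator gives [Al³⁺] = 0.019 M.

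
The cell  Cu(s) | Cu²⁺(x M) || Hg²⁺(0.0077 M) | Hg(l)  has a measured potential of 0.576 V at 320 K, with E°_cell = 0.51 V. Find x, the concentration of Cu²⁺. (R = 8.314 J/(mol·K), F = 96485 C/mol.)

From the Nernst equation, ln Q = nF(E° − E)/RT = 2×96485×(0.51 − 0.576)/(8.314×320) = -4.787, so Q = 0.00834.
With Q = [Cu²⁺]/[Hg²⁺] and the known concentrations, [Cu²⁺] in the numerator gives [Cu²⁺] = 6.4 × 10^-5 M.

6.4 × 10^-5 M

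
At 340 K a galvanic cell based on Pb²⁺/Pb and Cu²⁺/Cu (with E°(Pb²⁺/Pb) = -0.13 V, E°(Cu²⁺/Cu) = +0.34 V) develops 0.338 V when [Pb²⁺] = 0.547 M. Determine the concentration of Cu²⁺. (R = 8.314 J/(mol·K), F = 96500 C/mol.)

6.7 × 10^-5 M

From the Nernst equation, ln Q = nF(E° − E)/RT = 2×96500×(0.47 − 0.338)/(8.314×340) = 9.012, so Q = 8200.
With Q = [Pb²⁺]/[Cu²⁺] and the known concentrations, [Cu²⁺] in the denominator gives [Cu²⁺] = 6.7 × 10^-5 M.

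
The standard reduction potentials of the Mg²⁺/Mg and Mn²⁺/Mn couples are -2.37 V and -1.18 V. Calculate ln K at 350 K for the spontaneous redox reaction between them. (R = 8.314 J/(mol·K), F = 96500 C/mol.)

ln K = 78.9

E°_cell = -1.18 − (-2.37) = 1.19 V, with n = 2 electrons transferred.
At equilibrium E = 0, so the Nernst equation gives ln K = nFE°/RT = (2)(96500)(1.19)/((8.314)(350)) = 78.93.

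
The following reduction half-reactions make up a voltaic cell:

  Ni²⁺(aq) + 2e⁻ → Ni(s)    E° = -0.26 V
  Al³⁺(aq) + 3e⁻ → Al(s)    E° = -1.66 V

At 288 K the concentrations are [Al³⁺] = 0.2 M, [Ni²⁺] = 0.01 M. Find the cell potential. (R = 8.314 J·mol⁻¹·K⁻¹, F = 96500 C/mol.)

1.36 V

The Ni²⁺/Ni couple has the higher reduction potential and acts as the cathode, so E°_cell = -0.26 − (-1.66) = 1.40 V.
Balancing electrons gives n = 6; the reaction quotient is Q = [Al³⁺]^2/[Ni²⁺]^3 = 4 × 10^4.
E = E° − (RT/nF) ln Q = 1.40 − (8.314×288)/(6×96500) × (10.597) = 1.400 − 0.044 = 1.356 V.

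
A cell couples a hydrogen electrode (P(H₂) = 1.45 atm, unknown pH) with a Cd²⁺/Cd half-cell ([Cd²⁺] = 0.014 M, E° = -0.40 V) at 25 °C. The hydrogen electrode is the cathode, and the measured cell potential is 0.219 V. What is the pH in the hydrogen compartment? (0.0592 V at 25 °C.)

E°_cell = 0.40 V and n = 2.
log Q = n(E° − E)/0.0592 = 2×(0.40 − 0.219)/0.0592 = 6.115.
With Q = [Cd²⁺]·P(H₂) / [H⁺]^2, solving for [H⁺] gives log[H⁺] = -3.904, so pH = 3.90.

pH = 3.90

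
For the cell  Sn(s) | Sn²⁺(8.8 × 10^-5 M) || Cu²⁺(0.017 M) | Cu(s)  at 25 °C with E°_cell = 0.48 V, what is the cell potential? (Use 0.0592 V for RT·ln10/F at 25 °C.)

Balancing electrons gives n = 2; the reaction quotient is Q = [Sn²⁺]/[Cu²⁺] = 0.00518.
At 25 °C, E = E° − (0.0592/n) log Q = 0.48 − (0.0592/2)(-2.286) = 0.480 + 0.068 = 0.548 V.

0.548 V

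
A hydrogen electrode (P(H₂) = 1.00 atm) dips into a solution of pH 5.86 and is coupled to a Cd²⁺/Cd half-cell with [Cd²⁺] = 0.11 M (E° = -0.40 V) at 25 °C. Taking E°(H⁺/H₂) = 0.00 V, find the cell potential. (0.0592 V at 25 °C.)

0.081 V

The hydrogen couple is the cathode, so E°_cell = 0.40 V; n = 2.
[H⁺] = 10^(−5.86) = 1.4 × 10^-6 M, and Q = [Cd²⁺]·P(H₂) / [H⁺]^2 = 5.77 × 10^10.
E = E° − (0.0592/2) log Q = 0.40 − (0.0592/2)(10.761) = 0.081 V.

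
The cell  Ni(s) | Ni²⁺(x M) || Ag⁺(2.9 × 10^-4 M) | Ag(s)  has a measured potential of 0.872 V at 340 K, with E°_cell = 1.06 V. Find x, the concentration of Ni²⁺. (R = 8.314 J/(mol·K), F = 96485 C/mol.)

From the Nernst equation, ln Q = nF(E° − E)/RT = 2×96485×(1.06 − 0.872)/(8.314×340) = 12.834, so Q = 3.75 × 10^5.
With Q = [Ni²⁺]/[Ag⁺]^2 and the known concentrations, [Ni²⁺] in the numerator gives [Ni²⁺] = 0.032 M.

0.032 M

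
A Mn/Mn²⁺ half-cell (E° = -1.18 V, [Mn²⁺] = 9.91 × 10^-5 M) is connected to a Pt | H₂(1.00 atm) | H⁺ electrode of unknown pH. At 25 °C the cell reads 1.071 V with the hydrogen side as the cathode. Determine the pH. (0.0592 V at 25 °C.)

pH = 3.84

E°_cell = 1.18 V and n = 2.
log Q = n(E° − E)/0.0592 = 2×(1.18 − 1.071)/0.0592 = 3.682.
With Q = [Mn²⁺]·P(H₂) / [H⁺]^2, solving for [H⁺] gives log[H⁺] = -3.843, so pH = 3.84.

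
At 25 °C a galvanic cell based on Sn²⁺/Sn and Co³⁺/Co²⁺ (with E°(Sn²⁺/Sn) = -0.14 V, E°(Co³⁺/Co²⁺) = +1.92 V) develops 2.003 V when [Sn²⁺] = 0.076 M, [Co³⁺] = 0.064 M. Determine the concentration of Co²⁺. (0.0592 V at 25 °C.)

2.1 M

From the Nernst equation, log Q = n(E° − E)/0.0592 = 2(2.06 − 2.003)/0.0592 = 1.926, so Q = 84.3.
With Q = [Sn²⁺]·[Co²⁺]^2/[Co³⁺]^2 and the known concentrations, [Co²⁺]^2 in the numerator gives [Co²⁺] = 2.1 M.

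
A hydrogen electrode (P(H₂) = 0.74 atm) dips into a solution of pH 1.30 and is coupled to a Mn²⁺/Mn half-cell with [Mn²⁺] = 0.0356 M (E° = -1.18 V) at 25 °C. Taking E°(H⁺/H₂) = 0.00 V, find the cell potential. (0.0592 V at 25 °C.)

1.15 V

The hydrogen couple is the cathode, so E°_cell = 1.18 V; n = 2.
[H⁺] = 10^(−1.30) = 0.050 M, and Q = [Mn²⁺]·P(H₂) / [H⁺]^2 = 10.5.
E = E° − (0.0592/2) log Q = 1.18 − (0.0592/2)(1.021) = 1.150 V.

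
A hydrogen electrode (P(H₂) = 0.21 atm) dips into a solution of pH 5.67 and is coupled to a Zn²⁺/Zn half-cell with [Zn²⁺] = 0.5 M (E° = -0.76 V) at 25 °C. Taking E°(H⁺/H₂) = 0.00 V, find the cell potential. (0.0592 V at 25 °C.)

The hydrogen couple is the cathode, so E°_cell = 0.76 V; n = 2.
[H⁺] = 10^(−5.67) = 2.1 × 10^-6 M, and Q = [Zn²⁺]·P(H₂) / [H⁺]^2 = 2.3 × 10^10.
E = E° − (0.0592/2) log Q = 0.76 − (0.0592/2)(10.361) = 0.453 V.

0.45 V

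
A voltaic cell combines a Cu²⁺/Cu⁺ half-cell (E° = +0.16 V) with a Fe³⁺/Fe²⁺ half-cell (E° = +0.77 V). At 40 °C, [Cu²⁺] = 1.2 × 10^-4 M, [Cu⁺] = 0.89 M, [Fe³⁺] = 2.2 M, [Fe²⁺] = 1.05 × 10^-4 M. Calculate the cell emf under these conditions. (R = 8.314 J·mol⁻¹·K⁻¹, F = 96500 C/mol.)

The Fe³⁺/Fe²⁺ couple has the higher reduction potential and acts as the cathode, so E°_cell = +0.77 − (+0.16) = 0.61 V.
Balancing electrons gives n = 1; the reaction quotient is Q = [Cu²⁺]·[Fe²⁺]/([Cu⁺]·[Fe³⁺]) = 6.44 × 10^-9.
E = E° − (RT/nF) ln Q = 0.61 − (8.314×313)/(1×96500) × (-18.861) = 0.610 + 0.509 = 1.119 V.

1.12 V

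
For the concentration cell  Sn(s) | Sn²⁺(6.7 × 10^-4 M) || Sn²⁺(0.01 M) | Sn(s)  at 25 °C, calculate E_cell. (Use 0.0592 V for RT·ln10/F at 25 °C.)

0.035 V

Both half-cells are Sn²⁺/Sn, so E°_cell = 0. The concentrated side is the cathode; the cell reaction moves Sn²⁺ from high to low concentration with n = 2.
Q = [Sn²⁺]_dilute/[Sn²⁺]_conc = 6.7 × 10^-4/0.01 = 0.0670.
E = 0 − (0.0592/2) log Q = −(0.0592/2)(-1.174) = 0.0348 V.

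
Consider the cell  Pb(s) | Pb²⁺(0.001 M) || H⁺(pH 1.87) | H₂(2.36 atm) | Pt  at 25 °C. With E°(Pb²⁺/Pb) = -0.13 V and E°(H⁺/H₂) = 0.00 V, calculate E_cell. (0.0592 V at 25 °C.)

The hydrogen couple is the cathode, so E°_cell = 0.13 V; n = 2.
[H⁺] = 10^(−1.87) = 0.013 M, and Q = [Pb²⁺]·P(H₂) / [H⁺]^2 = 13.0.
E = E° − (0.0592/2) log Q = 0.13 − (0.0592/2)(1.113) = 0.097 V.

0.097 V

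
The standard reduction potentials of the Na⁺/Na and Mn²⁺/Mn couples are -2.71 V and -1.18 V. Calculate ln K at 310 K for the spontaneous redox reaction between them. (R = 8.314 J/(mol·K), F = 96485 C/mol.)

ln K = 114.6

E°_cell = -1.18 − (-2.71) = 1.53 V, with n = 2 electrons transferred.
At equilibrium E = 0, so the Nernst equation gives ln K = nFE°/RT = (2)(96485)(1.53)/((8.314)(310)) = 114.55.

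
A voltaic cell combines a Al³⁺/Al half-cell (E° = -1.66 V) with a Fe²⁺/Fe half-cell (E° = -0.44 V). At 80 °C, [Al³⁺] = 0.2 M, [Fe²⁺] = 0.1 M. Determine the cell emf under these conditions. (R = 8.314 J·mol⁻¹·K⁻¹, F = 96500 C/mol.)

The Fe²⁺/Fe couple has the higher reduction potential and acts as the cathode, so E°_cell = -0.44 − (-1.66) = 1.22 V.
Balancing electrons gives n = 6; the reaction quotient is Q = [Al³⁺]^2/[Fe²⁺]^3 = 40.0.
E = E° − (RT/nF) ln Q = 1.22 − (8.314×353)/(6×96500) × (3.689) = 1.220 − 0.019 = 1.201 V.

1.20 V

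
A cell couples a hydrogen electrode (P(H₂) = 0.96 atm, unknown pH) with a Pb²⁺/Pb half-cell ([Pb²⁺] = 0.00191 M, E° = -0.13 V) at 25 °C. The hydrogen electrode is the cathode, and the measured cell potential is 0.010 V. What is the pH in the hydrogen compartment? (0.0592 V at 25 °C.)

E°_cell = 0.13 V and n = 2.
log Q = n(E° − E)/0.0592 = 2×(0.13 − 0.010)/0.0592 = 4.054.
With Q = [Pb²⁺]·P(H₂) / [H⁺]^2, solving for [H⁺] gives log[H⁺] = -3.395, so pH = 3.40.

pH = 3.40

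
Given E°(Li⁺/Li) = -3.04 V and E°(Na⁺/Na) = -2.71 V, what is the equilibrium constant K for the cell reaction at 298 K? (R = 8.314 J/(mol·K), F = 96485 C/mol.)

E°_cell = -2.71 − (-3.04) = 0.33 V, with n = 1 electron transferred.
At equilibrium E = 0, so the Nernst equation gives ln K = nFE°/RT = (1)(96485)(0.33)/((8.314)(298)) = 12.85.
K = e^12.85 = 3.8 × 10^5.

3.8 × 10^5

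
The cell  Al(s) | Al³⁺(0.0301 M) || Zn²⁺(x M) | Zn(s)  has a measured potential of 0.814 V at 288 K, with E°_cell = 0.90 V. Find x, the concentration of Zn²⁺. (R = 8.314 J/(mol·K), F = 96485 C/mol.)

9.5 × 10^-5 M

From the Nernst equation, ln Q = nF(E° − E)/RT = 6×96485×(0.90 − 0.814)/(8.314×288) = 20.793, so Q = 1.07 × 10^9.
With Q = [Al³⁺]^2/[Zn²⁺]^3 and the known concentrations, [Zn²⁺]^3 in the denominator gives [Zn²⁺] = 9.5 × 10^-5 M.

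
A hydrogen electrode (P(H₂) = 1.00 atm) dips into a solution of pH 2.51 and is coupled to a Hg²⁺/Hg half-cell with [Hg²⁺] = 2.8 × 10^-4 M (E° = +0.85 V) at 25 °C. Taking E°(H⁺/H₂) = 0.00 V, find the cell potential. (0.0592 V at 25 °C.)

The Hg²⁺/Hg couple is the cathode, so E°_cell = 0.85 V; n = 2.
[H⁺] = 10^(−2.51) = 0.0031 M, and Q = [H⁺]^2 / ([Hg²⁺]·P(H₂)) = 0.0341.
E = E° − (0.0592/2) log Q = 0.85 − (0.0592/2)(-1.467) = 0.893 V.

0.89 V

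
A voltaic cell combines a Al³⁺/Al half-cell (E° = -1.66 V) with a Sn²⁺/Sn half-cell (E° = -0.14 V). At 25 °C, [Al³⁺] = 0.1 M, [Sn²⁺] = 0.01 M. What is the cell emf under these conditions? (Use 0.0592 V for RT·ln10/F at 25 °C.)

1.48 V

The Sn²⁺/Sn couple has the higher reduction potential and acts as the cathode, so E°_cell = -0.14 − (-1.66) = 1.52 V.
Balancing electrons gives n = 6; the reaction quotient is Q = [Al³⁺]^2/[Sn²⁺]^3 = 1 × 10^4.
At 25 °C, E = E° − (0.0592/n) log Q = 1.52 − (0.0592/6)(4.000) = 1.520 − 0.039 = 1.481 V.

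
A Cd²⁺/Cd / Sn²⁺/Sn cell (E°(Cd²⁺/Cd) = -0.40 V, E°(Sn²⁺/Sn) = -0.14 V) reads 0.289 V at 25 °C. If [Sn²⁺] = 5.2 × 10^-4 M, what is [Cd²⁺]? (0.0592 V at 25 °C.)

5.4 × 10^-5 M

From the Nernst equation, log Q = n(E° − E)/0.0592 = 2(0.26 − 0.289)/0.0592 = -0.980, so Q = 0.105.
With Q = [Cd²⁺]/[Sn²⁺] and the known concentrations, [Cd²⁺] in the numerator gives [Cd²⁺] = 5.4 × 10^-5 M.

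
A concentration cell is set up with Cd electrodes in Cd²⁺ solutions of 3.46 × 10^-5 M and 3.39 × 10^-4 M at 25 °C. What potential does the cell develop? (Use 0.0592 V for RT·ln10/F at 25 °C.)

0.029 V

Both half-cells are Cd²⁺/Cd, so E°_cell = 0. The concentrated side is the cathode; the cell reaction moves Cd²⁺ from high to low concentration with n = 2.
Q = [Cd²⁺]_dilute/[Cd²⁺]_conc = 3.46 × 10^-5/3.39 × 10^-4 = 0.102.
E = 0 − (0.0592/2) log Q = −(0.0592/2)(-0.991) = 0.0293 V.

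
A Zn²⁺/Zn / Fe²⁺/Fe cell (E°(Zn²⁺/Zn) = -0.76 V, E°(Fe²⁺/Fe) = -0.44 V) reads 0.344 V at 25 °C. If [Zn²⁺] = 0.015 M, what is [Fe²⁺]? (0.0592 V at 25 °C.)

0.097 M

From the Nernst equation, log Q = n(E° − E)/0.0592 = 2(0.32 − 0.344)/0.0592 = -0.811, so Q = 0.155.
With Q = [Zn²⁺]/[Fe²⁺] and the known concentrations, [Fe²⁺] in the denominator gives [Fe²⁺] = 0.097 M.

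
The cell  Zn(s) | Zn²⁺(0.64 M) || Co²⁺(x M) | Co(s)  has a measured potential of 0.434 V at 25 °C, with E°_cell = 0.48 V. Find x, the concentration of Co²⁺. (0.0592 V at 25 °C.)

From the Nernst equation, log Q = n(E° − E)/0.0592 = 2(0.48 − 0.434)/0.0592 = 1.554, so Q = 35.8.
With Q = [Zn²⁺]/[Co²⁺] and the known concentrations, [Co²⁺] in the denominator gives [Co²⁺] = 0.018 M.

0.018 M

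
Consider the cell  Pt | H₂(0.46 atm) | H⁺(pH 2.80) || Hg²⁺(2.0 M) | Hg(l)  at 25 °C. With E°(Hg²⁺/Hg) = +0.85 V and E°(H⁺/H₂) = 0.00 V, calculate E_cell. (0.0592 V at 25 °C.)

The Hg²⁺/Hg couple is the cathode, so E°_cell = 0.85 V; n = 2.
[H⁺] = 10^(−2.80) = 0.0016 M, and Q = [H⁺]^2 / ([Hg²⁺]·P(H₂)) = 2.73 × 10^-6.
E = E° − (0.0592/2) log Q = 0.85 − (0.0592/2)(-5.564) = 1.015 V.

1.01 V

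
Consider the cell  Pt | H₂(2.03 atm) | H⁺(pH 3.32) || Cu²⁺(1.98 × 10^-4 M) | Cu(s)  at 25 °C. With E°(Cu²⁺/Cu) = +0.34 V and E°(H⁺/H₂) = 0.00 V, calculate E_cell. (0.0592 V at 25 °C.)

0.44 V

The Cu²⁺/Cu couple is the cathode, so E°_cell = 0.34 V; n = 2.
[H⁺] = 10^(−3.32) = 4.8 × 10^-4 M, and Q = [H⁺]^2 / ([Cu²⁺]·P(H₂)) = 5.7 × 10^-4.
E = E° − (0.0592/2) log Q = 0.34 − (0.0592/2)(-3.244) = 0.436 V.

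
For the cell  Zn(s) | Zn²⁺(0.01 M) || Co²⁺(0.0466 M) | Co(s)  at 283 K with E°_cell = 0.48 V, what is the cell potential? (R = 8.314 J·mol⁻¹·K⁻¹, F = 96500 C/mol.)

Balancing electrons gives n = 2; the reaction quotient is Q = [Zn²⁺]/[Co²⁺] = 0.215.
E = E° − (RT/nF) ln Q = 0.48 − (8.314×283)/(2×96500) × (-1.539) = 0.480 + 0.019 = 0.499 V.

0.499 V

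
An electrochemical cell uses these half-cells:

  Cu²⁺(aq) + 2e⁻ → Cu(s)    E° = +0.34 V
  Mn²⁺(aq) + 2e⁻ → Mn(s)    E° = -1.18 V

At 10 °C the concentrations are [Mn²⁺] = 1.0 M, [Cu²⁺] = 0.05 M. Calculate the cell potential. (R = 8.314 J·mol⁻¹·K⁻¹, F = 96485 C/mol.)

The Cu²⁺/Cu couple has the higher reduction potential and acts as the cathode, so E°_cell = +0.34 − (-1.18) = 1.52 V.
Balancing electrons gives n = 2; the reaction quotient is Q = [Mn²⁺]/[Cu²⁺] = 20.0.
E = E° − (RT/nF) ln Q = 1.52 − (8.314×283)/(2×96485) × (2.996) = 1.520 − 0.037 = 1.483 V.

1.48 V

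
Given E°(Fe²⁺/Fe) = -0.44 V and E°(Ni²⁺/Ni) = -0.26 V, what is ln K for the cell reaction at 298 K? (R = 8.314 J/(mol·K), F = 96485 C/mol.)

ln K = 14.0

E°_cell = -0.26 − (-0.44) = 0.18 V, with n = 2 electrons transferred.
At equilibrium E = 0, so the Nernst equation gives ln K = nFE°/RT = (2)(96485)(0.18)/((8.314)(298)) = 14.02.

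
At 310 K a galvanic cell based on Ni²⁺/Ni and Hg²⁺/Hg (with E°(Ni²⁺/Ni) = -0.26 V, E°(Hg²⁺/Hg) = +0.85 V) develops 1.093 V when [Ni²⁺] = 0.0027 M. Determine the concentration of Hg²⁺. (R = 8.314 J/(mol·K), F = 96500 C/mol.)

From the Nernst equation, ln Q = nF(E° − E)/RT = 2×96500×(1.11 − 1.093)/(8.314×310) = 1.273, so Q = 3.57.
With Q = [Ni²⁺]/[Hg²⁺] and the known concentrations, [Hg²⁺] in the denominator gives [Hg²⁺] = 7.6 × 10^-4 M.

7.6 × 10^-4 M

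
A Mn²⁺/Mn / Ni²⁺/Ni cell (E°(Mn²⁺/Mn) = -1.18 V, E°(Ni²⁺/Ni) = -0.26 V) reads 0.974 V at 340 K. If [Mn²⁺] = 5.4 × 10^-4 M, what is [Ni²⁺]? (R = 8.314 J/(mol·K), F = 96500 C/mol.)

0.022 M

From the Nernst equation, ln Q = nF(E° − E)/RT = 2×96500×(0.92 − 0.974)/(8.314×340) = -3.687, so Q = 0.0250.
With Q = [Mn²⁺]/[Ni²⁺] and the known concentrations, [Ni²⁺] in the denominator gives [Ni²⁺] = 0.022 M.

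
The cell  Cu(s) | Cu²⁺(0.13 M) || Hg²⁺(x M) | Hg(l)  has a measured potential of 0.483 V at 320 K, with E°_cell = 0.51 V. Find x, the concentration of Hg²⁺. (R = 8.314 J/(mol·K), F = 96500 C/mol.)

0.018 M

From the Nernst equation, ln Q = nF(E° − E)/RT = 2×96500×(0.51 − 0.483)/(8.314×320) = 1.959, so Q = 7.09.
With Q = [Cu²⁺]/[Hg²⁺] and the known concentrations, [Hg²⁺] in the denominator gives [Hg²⁺] = 0.018 M.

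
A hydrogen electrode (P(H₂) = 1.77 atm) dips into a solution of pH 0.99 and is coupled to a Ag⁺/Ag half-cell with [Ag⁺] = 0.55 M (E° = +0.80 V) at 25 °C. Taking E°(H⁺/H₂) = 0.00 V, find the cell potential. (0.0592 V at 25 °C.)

The Ag⁺/Ag couple is the cathode, so E°_cell = 0.80 V; n = 2.
[H⁺] = 10^(−0.99) = 0.10 M, and Q = [H⁺]^2 / ([Ag⁺]^2·P(H₂)) = 0.0196.
E = E° − (0.0592/2) log Q = 0.80 − (0.0592/2)(-1.709) = 0.851 V.

0.85 V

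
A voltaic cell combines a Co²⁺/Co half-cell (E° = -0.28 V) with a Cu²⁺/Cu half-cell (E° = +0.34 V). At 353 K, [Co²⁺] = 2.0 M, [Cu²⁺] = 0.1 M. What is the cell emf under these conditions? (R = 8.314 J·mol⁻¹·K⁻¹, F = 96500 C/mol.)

The Cu²⁺/Cu couple has the higher reduction potential and acts as the cathode, so E°_cell = +0.34 − (-0.28) = 0.62 V.
Balancing electrons gives n = 2; the reaction quotient is Q = [Co²⁺]/[Cu²⁺] = 20.0.
E = E° − (RT/nF) ln Q = 0.62 − (8.314×353)/(2×96500) × (2.996) = 0.620 − 0.046 = 0.574 V.

0.574 V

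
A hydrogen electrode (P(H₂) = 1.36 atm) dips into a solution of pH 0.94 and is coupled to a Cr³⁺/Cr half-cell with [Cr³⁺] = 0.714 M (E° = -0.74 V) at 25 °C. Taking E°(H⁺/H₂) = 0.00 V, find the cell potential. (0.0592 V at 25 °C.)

The hydrogen couple is the cathode, so E°_cell = 0.74 V; n = 6.
[H⁺] = 10^(−0.94) = 0.11 M, and Q = [Cr³⁺]^2·P(H₂)^3 / [H⁺]^6 = 5.6 × 10^5.
E = E° − (0.0592/6) log Q = 0.74 − (0.0592/6)(5.748) = 0.683 V.

0.68 V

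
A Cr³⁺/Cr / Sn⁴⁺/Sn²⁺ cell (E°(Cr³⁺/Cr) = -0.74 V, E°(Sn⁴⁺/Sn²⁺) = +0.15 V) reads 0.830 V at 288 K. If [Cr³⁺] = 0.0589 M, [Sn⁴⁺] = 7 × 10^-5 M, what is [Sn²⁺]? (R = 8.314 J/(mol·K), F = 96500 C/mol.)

From the Nernst equation, ln Q = nF(E° − E)/RT = 6×96500×(0.89 − 0.830)/(8.314×288) = 14.509, so Q = 2 × 10^6.
With Q = [Cr³⁺]^2·[Sn²⁺]^3/[Sn⁴⁺]^3 and the known concentrations, [Sn²⁺]^3 in the numerator gives [Sn²⁺] = 0.058 M.

0.058 M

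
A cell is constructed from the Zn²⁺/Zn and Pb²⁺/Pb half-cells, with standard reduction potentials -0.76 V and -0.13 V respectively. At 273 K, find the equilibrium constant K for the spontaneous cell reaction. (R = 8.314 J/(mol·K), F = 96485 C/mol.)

E°_cell = -0.13 − (-0.76) = 0.63 V, with n = 2 electrons transferred.
At equilibrium E = 0, so the Nernst equation gives ln K = nFE°/RT = (2)(96485)(0.63)/((8.314)(273)) = 53.56.
K = e^53.56 = 1.8 × 10^23.

1.8 × 10^23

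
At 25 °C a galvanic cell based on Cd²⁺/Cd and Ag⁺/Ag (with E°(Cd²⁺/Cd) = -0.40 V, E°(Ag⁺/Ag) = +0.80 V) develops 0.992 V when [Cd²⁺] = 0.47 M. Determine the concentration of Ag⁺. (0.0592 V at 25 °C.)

2.1 × 10^-4 M

From the Nernst equation, log Q = n(E° − E)/0.0592 = 2(1.20 − 0.992)/0.0592 = 7.027, so Q = 1.06 × 10^7.
With Q = [Cd²⁺]/[Ag⁺]^2 and the known concentrations, [Ag⁺]^2 in the denominator gives [Ag⁺] = 2.1 × 10^-4 M.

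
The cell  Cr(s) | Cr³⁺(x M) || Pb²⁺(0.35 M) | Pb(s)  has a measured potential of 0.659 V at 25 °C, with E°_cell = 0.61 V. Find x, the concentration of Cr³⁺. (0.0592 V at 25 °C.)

From the Nernst equation, log Q = n(E° − E)/0.0592 = 6(0.61 − 0.659)/0.0592 = -4.966, so Q = 1.08 × 10^-5.
With Q = [Cr³⁺]^2/[Pb²⁺]^3 and the known concentrations, [Cr³⁺]^2 in the numerator gives [Cr³⁺] = 6.8 × 10^-4 M.

6.8 × 10^-4 M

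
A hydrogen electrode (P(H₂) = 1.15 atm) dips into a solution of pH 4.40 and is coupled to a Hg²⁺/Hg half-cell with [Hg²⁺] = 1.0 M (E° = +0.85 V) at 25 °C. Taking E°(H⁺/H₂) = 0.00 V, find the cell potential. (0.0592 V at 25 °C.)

The Hg²⁺/Hg couple is the cathode, so E°_cell = 0.85 V; n = 2.
[H⁺] = 10^(−4.40) = 4 × 10^-5 M, and Q = [H⁺]^2 / ([Hg²⁺]·P(H₂)) = 1.38 × 10^-9.
E = E° − (0.0592/2) log Q = 0.85 − (0.0592/2)(-8.861) = 1.112 V.

1.11 V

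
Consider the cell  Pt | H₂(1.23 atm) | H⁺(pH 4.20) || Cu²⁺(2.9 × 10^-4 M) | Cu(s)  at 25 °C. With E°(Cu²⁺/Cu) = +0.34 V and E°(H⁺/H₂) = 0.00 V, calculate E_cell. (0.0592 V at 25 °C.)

0.49 V

The Cu²⁺/Cu couple is the cathode, so E°_cell = 0.34 V; n = 2.
[H⁺] = 10^(−4.20) = 6.3 × 10^-5 M, and Q = [H⁺]^2 / ([Cu²⁺]·P(H₂)) = 1.12 × 10^-5.
E = E° − (0.0592/2) log Q = 0.34 − (0.0592/2)(-4.952) = 0.487 V.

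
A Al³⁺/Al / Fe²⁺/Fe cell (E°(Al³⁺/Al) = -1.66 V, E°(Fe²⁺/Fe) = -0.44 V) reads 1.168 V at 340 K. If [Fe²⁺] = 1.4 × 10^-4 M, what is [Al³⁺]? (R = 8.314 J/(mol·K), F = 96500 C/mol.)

3.4 × 10^-4 M

From the Nernst equation, ln Q = nF(E° − E)/RT = 6×96500×(1.22 − 1.168)/(8.314×340) = 10.651, so Q = 4.22 × 10^4.
With Q = [Al³⁺]^2/[Fe²⁺]^3 and the known concentrations, [Al³⁺]^2 in the numerator gives [Al³⁺] = 3.4 × 10^-4 M.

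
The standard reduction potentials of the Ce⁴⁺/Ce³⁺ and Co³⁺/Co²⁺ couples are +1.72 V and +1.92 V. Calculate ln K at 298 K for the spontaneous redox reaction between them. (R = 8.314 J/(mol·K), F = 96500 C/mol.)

E°_cell = +1.92 − (+1.72) = 0.20 V, with n = 1 electron transferred.
At equilibrium E = 0, so the Nernst equation gives ln K = nFE°/RT = (1)(96500)(0.20)/((8.314)(298)) = 7.79.

ln K = 7.8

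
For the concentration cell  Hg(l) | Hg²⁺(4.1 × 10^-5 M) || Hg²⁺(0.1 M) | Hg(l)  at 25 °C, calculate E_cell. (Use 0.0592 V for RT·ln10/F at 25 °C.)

0.10 V

Both half-cells are Hg²⁺/Hg, so E°_cell = 0. The concentrated side is the cathode; the cell reaction moves Hg²⁺ from high to low concentration with n = 2.
Q = [Hg²⁺]_dilute/[Hg²⁺]_conc = 4.1 × 10^-5/0.1 = 4.1 × 10^-4.
E = 0 − (0.0592/2) log Q = −(0.0592/2)(-3.387) = 0.1003 V.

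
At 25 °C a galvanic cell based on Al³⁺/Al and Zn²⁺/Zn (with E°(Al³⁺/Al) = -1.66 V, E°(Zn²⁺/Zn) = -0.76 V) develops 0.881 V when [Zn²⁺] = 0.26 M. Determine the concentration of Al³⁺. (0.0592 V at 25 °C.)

1.2 M

From the Nernst equation, log Q = n(E° − E)/0.0592 = 6(0.90 − 0.881)/0.0592 = 1.926, so Q = 84.3.
With Q = [Al³⁺]^2/[Zn²⁺]^3 and the known concentrations, [Al³⁺]^2 in the numerator gives [Al³⁺] = 1.2 M.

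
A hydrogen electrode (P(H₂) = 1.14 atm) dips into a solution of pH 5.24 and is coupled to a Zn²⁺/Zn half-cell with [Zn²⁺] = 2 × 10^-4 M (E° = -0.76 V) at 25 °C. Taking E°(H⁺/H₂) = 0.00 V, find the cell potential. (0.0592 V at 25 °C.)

0.56 V

The hydrogen couple is the cathode, so E°_cell = 0.76 V; n = 2.
[H⁺] = 10^(−5.24) = 5.8 × 10^-6 M, and Q = [Zn²⁺]·P(H₂) / [H⁺]^2 = 6.89 × 10^6.
E = E° − (0.0592/2) log Q = 0.76 − (0.0592/2)(6.838) = 0.558 V.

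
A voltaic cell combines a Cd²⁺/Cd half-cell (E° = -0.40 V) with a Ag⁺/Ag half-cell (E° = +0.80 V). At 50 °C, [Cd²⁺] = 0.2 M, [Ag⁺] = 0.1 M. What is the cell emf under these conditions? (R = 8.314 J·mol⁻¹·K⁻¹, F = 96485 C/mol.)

1.16 V

The Ag⁺/Ag couple has the higher reduction potential and acts as the cathode, so E°_cell = +0.80 − (-0.40) = 1.20 V.
Balancing electrons gives n = 2; the reaction quotient is Q = [Cd²⁺]/[Ag⁺]^2 = 20.0.
E = E° − (RT/nF) ln Q = 1.20 − (8.314×323)/(2×96485) × (2.996) = 1.200 − 0.042 = 1.158 V.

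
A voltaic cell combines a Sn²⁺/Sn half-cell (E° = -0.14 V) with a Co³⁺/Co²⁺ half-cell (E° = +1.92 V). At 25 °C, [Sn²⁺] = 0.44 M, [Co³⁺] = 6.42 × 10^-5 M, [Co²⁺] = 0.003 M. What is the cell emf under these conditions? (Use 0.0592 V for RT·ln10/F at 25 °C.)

The Co³⁺/Co²⁺ couple has the higher reduction potential and acts as the cathode, so E°_cell = +1.92 − (-0.14) = 2.06 V.
Balancing electrons gives n = 2; the reaction quotient is Q = [Sn²⁺]·[Co²⁺]^2/[Co³⁺]^2 = 961.
At 25 °C, E = E° − (0.0592/n) log Q = 2.06 − (0.0592/2)(2.983) = 2.060 − 0.088 = 1.972 V.

1.97 V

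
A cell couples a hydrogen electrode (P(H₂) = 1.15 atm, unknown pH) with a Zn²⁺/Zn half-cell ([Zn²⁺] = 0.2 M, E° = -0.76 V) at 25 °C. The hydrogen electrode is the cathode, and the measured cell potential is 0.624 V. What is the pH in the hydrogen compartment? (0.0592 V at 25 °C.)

pH = 2.62

E°_cell = 0.76 V and n = 2.
log Q = n(E° − E)/0.0592 = 2×(0.76 − 0.624)/0.0592 = 4.595.
With Q = [Zn²⁺]·P(H₂) / [H⁺]^2, solving for [H⁺] gives log[H⁺] = -2.616, so pH = 2.62.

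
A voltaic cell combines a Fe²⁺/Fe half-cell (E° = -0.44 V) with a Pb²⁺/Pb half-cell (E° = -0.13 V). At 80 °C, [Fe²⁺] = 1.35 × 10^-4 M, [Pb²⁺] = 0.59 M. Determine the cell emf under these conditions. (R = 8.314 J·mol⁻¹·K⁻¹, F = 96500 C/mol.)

The Pb²⁺/Pb couple has the higher reduction potential and acts as the cathode, so E°_cell = -0.13 − (-0.44) = 0.31 V.
Balancing electrons gives n = 2; the reaction quotient is Q = [Fe²⁺]/[Pb²⁺] = 2.29 × 10^-4.
E = E° − (RT/nF) ln Q = 0.31 − (8.314×353)/(2×96500) × (-8.383) = 0.310 + 0.127 = 0.437 V.

0.437 V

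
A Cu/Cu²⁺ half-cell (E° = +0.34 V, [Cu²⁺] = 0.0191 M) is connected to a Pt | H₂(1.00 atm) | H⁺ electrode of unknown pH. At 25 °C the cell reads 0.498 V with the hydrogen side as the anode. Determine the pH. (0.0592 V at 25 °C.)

E°_cell = 0.34 V and n = 2.
log Q = n(E° − E)/0.0592 = 2×(0.34 − 0.498)/0.0592 = -5.338.
With Q = [H⁺]^2 / ([Cu²⁺]·P(H₂)), solving for [H⁺] gives log[H⁺] = -3.528, so pH = 3.53.

pH = 3.53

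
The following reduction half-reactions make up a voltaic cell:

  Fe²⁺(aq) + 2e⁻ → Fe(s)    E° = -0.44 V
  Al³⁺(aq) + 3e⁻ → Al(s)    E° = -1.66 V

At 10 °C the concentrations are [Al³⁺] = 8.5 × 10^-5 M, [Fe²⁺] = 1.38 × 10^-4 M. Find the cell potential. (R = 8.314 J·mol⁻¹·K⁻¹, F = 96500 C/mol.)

The Fe²⁺/Fe couple has the higher reduction potential and acts as the cathode, so E°_cell = -0.44 − (-1.66) = 1.22 V.
Balancing electrons gives n = 6; the reaction quotient is Q = [Al³⁺]^2/[Fe²⁺]^3 = 2750.
E = E° − (RT/nF) ln Q = 1.22 − (8.314×283)/(6×96500) × (7.919) = 1.220 − 0.032 = 1.188 V.

1.19 V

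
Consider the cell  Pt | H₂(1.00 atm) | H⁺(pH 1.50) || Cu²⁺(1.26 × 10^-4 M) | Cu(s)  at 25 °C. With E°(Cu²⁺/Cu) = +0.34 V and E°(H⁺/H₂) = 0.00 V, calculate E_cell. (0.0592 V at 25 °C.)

The Cu²⁺/Cu couple is the cathode, so E°_cell = 0.34 V; n = 2.
[H⁺] = 10^(−1.50) = 0.032 M, and Q = [H⁺]^2 / ([Cu²⁺]·P(H₂)) = 7.94.
E = E° − (0.0592/2) log Q = 0.34 − (0.0592/2)(0.900) = 0.313 V.

0.31 V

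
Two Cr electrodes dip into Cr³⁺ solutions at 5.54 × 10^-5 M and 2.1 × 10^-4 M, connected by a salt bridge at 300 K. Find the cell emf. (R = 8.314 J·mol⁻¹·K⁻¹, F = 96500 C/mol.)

0.011 V

Both half-cells are Cr³⁺/Cr, so E°_cell = 0. The concentrated side is the cathode; the cell reaction moves Cr³⁺ from high to low concentration with n = 3.
Q = [Cr³⁺]_dilute/[Cr³⁺]_conc = 5.54 × 10^-5/2.1 × 10^-4 = 0.264.
E = 0 − (RT/nF) ln Q = −((8.314×300)/(3×96500))(-1.333) = 0.0115 V.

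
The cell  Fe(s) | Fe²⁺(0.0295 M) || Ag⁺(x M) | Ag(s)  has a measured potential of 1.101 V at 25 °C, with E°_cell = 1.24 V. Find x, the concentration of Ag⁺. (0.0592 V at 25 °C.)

7.7 × 10^-4 M

From the Nernst equation, log Q = n(E° − E)/0.0592 = 2(1.24 − 1.101)/0.0592 = 4.696, so Q = 4.97 × 10^4.
With Q = [Fe²⁺]/[Ag⁺]^2 and the known concentrations, [Ag⁺]^2 in the denominator gives [Ag⁺] = 7.7 × 10^-4 M.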